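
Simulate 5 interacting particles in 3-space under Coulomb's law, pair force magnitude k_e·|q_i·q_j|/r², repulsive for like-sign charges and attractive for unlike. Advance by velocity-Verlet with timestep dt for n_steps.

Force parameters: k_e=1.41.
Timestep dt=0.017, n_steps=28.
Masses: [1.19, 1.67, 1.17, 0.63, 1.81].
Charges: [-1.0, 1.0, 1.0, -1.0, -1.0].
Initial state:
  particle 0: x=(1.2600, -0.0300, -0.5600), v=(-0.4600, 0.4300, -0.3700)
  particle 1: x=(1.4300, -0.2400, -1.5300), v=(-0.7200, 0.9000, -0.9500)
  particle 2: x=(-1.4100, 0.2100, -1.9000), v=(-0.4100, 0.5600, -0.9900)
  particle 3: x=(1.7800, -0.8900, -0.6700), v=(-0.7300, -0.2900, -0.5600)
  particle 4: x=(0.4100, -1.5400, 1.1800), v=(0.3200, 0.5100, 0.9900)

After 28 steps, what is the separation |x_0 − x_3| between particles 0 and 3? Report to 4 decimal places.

1.4548

step 0: x0=(1.2600, -0.0300, -0.5600) x1=(1.4300, -0.2400, -1.5300) x2=(-1.4100, 0.2100, -1.9000) x3=(1.7800, -0.8900, -0.6700) x4=(0.4100, -1.5400, 1.1800)
step 1: x0=(1.2521, -0.0226, -0.5665) x1=(1.4178, -0.2247, -1.5459) x2=(-1.4170, 0.2195, -1.9168) x3=(1.7677, -0.8950, -0.6798) x4=(0.4154, -1.5313, 1.1968)
step 2: x0=(1.2441, -0.0149, -0.5733) x1=(1.4056, -0.2095, -1.5615) x2=(-1.4239, 0.2290, -1.9336) x3=(1.7556, -0.9003, -0.6901) x4=(0.4208, -1.5227, 1.2137)
step 3: x0=(1.2360, -0.0069, -0.5804) x1=(1.3935, -0.1944, -1.5767) x2=(-1.4308, 0.2385, -1.9503) x3=(1.7436, -0.9057, -0.7010) x4=(0.4262, -1.5141, 1.2306)
step 4: x0=(1.2277, 0.0013, -0.5879) x1=(1.3813, -0.1794, -1.5915) x2=(-1.4377, 0.2480, -1.9670) x3=(1.7318, -0.9113, -0.7124) x4=(0.4315, -1.5055, 1.2475)
step 5: x0=(1.2193, 0.0097, -0.5957) x1=(1.3693, -0.1644, -1.6059) x2=(-1.4445, 0.2574, -1.9837) x3=(1.7202, -0.9171, -0.7243) x4=(0.4368, -1.4969, 1.2645)
step 6: x0=(1.2109, 0.0184, -0.6039) x1=(1.3573, -0.1496, -1.6199) x2=(-1.4513, 0.2669, -2.0003) x3=(1.7087, -0.9231, -0.7367) x4=(0.4420, -1.4883, 1.2815)
step 7: x0=(1.2023, 0.0273, -0.6123) x1=(1.3453, -0.1348, -1.6336) x2=(-1.4581, 0.2763, -2.0169) x3=(1.6974, -0.9293, -0.7496) x4=(0.4473, -1.4797, 1.2985)
step 8: x0=(1.1936, 0.0365, -0.6211) x1=(1.3333, -0.1200, -1.6470) x2=(-1.4649, 0.2857, -2.0334) x3=(1.6863, -0.9357, -0.7629) x4=(0.4525, -1.4712, 1.3155)
step 9: x0=(1.1847, 0.0459, -0.6303) x1=(1.3214, -0.1054, -1.6600) x2=(-1.4717, 0.2951, -2.0499) x3=(1.6752, -0.9422, -0.7768) x4=(0.4576, -1.4627, 1.3326)
step 10: x0=(1.1758, 0.0556, -0.6397) x1=(1.3095, -0.0908, -1.6726) x2=(-1.4784, 0.3045, -2.0664) x3=(1.6643, -0.9489, -0.7910) x4=(0.4628, -1.4542, 1.3497)
step 11: x0=(1.1668, 0.0654, -0.6495) x1=(1.2977, -0.0764, -1.6849) x2=(-1.4851, 0.3139, -2.0829) x3=(1.6535, -0.9557, -0.8058) x4=(0.4679, -1.4456, 1.3668)
step 12: x0=(1.1577, 0.0755, -0.6596) x1=(1.2859, -0.0620, -1.6969) x2=(-1.4918, 0.3232, -2.0993) x3=(1.6428, -0.9627, -0.8209) x4=(0.4730, -1.4372, 1.3840)
step 13: x0=(1.1485, 0.0859, -0.6700) x1=(1.2741, -0.0477, -1.7085) x2=(-1.4984, 0.3325, -2.1156) x3=(1.6323, -0.9698, -0.8365) x4=(0.4781, -1.4287, 1.4012)
step 14: x0=(1.1393, 0.0964, -0.6808) x1=(1.2624, -0.0334, -1.7198) x2=(-1.5051, 0.3419, -2.1320) x3=(1.6218, -0.9770, -0.8525) x4=(0.4831, -1.4202, 1.4184)
step 15: x0=(1.1299, 0.1071, -0.6919) x1=(1.2507, -0.0193, -1.7308) x2=(-1.5117, 0.3512, -2.1482) x3=(1.6114, -0.9844, -0.8689) x4=(0.4881, -1.4118, 1.4357)
step 16: x0=(1.1205, 0.1181, -0.7033) x1=(1.2390, -0.0052, -1.7414) x2=(-1.5183, 0.3605, -2.1645) x3=(1.6011, -0.9919, -0.8857) x4=(0.4931, -1.4033, 1.4529)
step 17: x0=(1.1110, 0.1293, -0.7150) x1=(1.2274, 0.0088, -1.7517) x2=(-1.5249, 0.3698, -2.1807) x3=(1.5908, -0.9994, -0.9029) x4=(0.4981, -1.3949, 1.4702)
step 18: x0=(1.1014, 0.1406, -0.7270) x1=(1.2158, 0.0227, -1.7617) x2=(-1.5314, 0.3791, -2.1969) x3=(1.5806, -1.0071, -0.9205) x4=(0.5030, -1.3865, 1.4876)
step 19: x0=(1.0917, 0.1521, -0.7394) x1=(1.2043, 0.0365, -1.7714) x2=(-1.5380, 0.3883, -2.2131) x3=(1.5705, -1.0149, -0.9384) x4=(0.5080, -1.3781, 1.5049)
step 20: x0=(1.0820, 0.1639, -0.7521) x1=(1.1928, 0.0502, -1.7808) x2=(-1.5445, 0.3976, -2.2292) x3=(1.5605, -1.0227, -0.9567) x4=(0.5129, -1.3697, 1.5223)
step 21: x0=(1.0722, 0.1758, -0.7652) x1=(1.1813, 0.0639, -1.7898) x2=(-1.5510, 0.4068, -2.2453) x3=(1.5505, -1.0306, -0.9754) x4=(0.5177, -1.3613, 1.5398)
step 22: x0=(1.0624, 0.1879, -0.7786) x1=(1.1699, 0.0775, -1.7986) x2=(-1.5575, 0.4160, -2.2613) x3=(1.5405, -1.0386, -0.9944) x4=(0.5226, -1.3529, 1.5572)
step 23: x0=(1.0524, 0.2001, -0.7923) x1=(1.1585, 0.0910, -1.8070) x2=(-1.5639, 0.4252, -2.2774) x3=(1.5305, -1.0466, -1.0137) x4=(0.5275, -1.3446, 1.5747)
step 24: x0=(1.0425, 0.2125, -0.8064) x1=(1.1471, 0.1044, -1.8151) x2=(-1.5704, 0.4344, -2.2934) x3=(1.5206, -1.0546, -1.0334) x4=(0.5323, -1.3362, 1.5922)
step 25: x0=(1.0324, 0.2251, -0.8208) x1=(1.1358, 0.1177, -1.8228) x2=(-1.5768, 0.4436, -2.3093) x3=(1.5108, -1.0628, -1.0533) x4=(0.5371, -1.3278, 1.6097)
step 26: x0=(1.0224, 0.2378, -0.8356) x1=(1.1245, 0.1310, -1.8303) x2=(-1.5832, 0.4527, -2.3252) x3=(1.5009, -1.0709, -1.0736) x4=(0.5419, -1.3195, 1.6272)
step 27: x0=(1.0122, 0.2507, -0.8507) x1=(1.1132, 0.1442, -1.8375) x2=(-1.5896, 0.4619, -2.3411) x3=(1.4911, -1.0791, -1.0942) x4=(0.5467, -1.3111, 1.6448)
step 28: x0=(1.0021, 0.2637, -0.8662) x1=(1.1020, 0.1573, -1.8443) x2=(-1.5960, 0.4710, -2.3570) x3=(1.4813, -1.0873, -1.1151) x4=(0.5515, -1.3028, 1.6624)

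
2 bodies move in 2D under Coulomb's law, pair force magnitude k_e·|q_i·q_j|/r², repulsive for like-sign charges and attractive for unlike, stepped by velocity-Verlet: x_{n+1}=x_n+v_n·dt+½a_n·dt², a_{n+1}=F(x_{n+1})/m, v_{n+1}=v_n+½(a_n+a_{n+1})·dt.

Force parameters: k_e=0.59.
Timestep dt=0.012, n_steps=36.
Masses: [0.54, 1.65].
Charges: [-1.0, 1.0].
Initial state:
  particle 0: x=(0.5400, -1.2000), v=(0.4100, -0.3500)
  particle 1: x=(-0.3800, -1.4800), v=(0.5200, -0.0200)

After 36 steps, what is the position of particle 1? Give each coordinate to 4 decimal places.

step 0: x0=(0.5400, -1.2000) x1=(-0.3800, -1.4800)
step 1: x0=(0.5448, -1.2042) x1=(-0.3737, -1.4802)
step 2: x0=(0.5495, -1.2085) x1=(-0.3674, -1.4804)
step 3: x0=(0.5540, -1.2128) x1=(-0.3610, -1.4806)
step 4: x0=(0.5584, -1.2172) x1=(-0.3546, -1.4808)
step 5: x0=(0.5625, -1.2216) x1=(-0.3481, -1.4810)
step 6: x0=(0.5666, -1.2261) x1=(-0.3416, -1.4812)
step 7: x0=(0.5704, -1.2306) x1=(-0.3350, -1.4813)
step 8: x0=(0.5741, -1.2352) x1=(-0.3283, -1.4814)
step 9: x0=(0.5775, -1.2398) x1=(-0.3216, -1.4815)
step 10: x0=(0.5809, -1.2444) x1=(-0.3149, -1.4816)
step 11: x0=(0.5840, -1.2491) x1=(-0.3080, -1.4817)
step 12: x0=(0.5870, -1.2539) x1=(-0.3012, -1.4817)
step 13: x0=(0.5897, -1.2587) x1=(-0.2942, -1.4818)
step 14: x0=(0.5923, -1.2635) x1=(-0.2872, -1.4818)
step 15: x0=(0.5947, -1.2684) x1=(-0.2802, -1.4818)
step 16: x0=(0.5970, -1.2734) x1=(-0.2730, -1.4818)
step 17: x0=(0.5990, -1.2783) x1=(-0.2659, -1.4818)
step 18: x0=(0.6008, -1.2834) x1=(-0.2586, -1.4818)
step 19: x0=(0.6025, -1.2884) x1=(-0.2513, -1.4817)
step 20: x0=(0.6039, -1.2936) x1=(-0.2439, -1.4817)
step 21: x0=(0.6052, -1.2987) x1=(-0.2365, -1.4816)
step 22: x0=(0.6062, -1.3039) x1=(-0.2290, -1.4815)
step 23: x0=(0.6070, -1.3092) x1=(-0.2214, -1.4814)
step 24: x0=(0.6076, -1.3145) x1=(-0.2137, -1.4813)
step 25: x0=(0.6080, -1.3198) x1=(-0.2060, -1.4811)
step 26: x0=(0.6081, -1.3252) x1=(-0.1982, -1.4810)
step 27: x0=(0.6081, -1.3306) x1=(-0.1903, -1.4808)
step 28: x0=(0.6078, -1.3361) x1=(-0.1824, -1.4807)
step 29: x0=(0.6072, -1.3416) x1=(-0.1743, -1.4805)
step 30: x0=(0.6064, -1.3472) x1=(-0.1662, -1.4803)
step 31: x0=(0.6054, -1.3528) x1=(-0.1580, -1.4800)
step 32: x0=(0.6041, -1.3585) x1=(-0.1498, -1.4798)
step 33: x0=(0.6025, -1.3641) x1=(-0.1414, -1.4796)
step 34: x0=(0.6007, -1.3699) x1=(-0.1329, -1.4793)
step 35: x0=(0.5985, -1.3757) x1=(-0.1244, -1.4790)
step 36: x0=(0.5961, -1.3815) x1=(-0.1158, -1.4787)

(-0.1158, -1.4787)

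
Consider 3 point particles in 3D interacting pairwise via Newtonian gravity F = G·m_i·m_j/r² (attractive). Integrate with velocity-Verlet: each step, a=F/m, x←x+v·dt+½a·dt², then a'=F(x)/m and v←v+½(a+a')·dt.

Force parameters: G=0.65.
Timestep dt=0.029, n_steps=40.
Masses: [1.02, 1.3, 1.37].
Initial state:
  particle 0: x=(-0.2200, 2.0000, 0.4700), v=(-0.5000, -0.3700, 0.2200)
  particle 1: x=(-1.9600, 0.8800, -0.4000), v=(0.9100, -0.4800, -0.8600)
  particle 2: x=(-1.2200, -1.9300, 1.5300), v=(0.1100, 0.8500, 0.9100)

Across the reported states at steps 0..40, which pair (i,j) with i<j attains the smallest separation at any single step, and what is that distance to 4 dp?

step 0: x0=(-0.2200, 2.0000, 0.4700) x1=(-1.9600, 0.8800, -0.4000) x2=(-1.2200, -1.9300, 1.5300)
step 1: x0=(-0.2346, 1.9892, 0.4764) x1=(-1.9336, 0.8661, -0.4249) x2=(-1.2168, -1.9053, 1.5564)
step 2: x0=(-0.2492, 1.9783, 0.4827) x1=(-1.9070, 0.8522, -0.4497) x2=(-1.2136, -1.8805, 1.5827)
step 3: x0=(-0.2640, 1.9673, 0.4889) x1=(-1.8804, 0.8383, -0.4745) x2=(-1.2105, -1.8557, 1.6090)
step 4: x0=(-0.2790, 1.9562, 0.4951) x1=(-1.8537, 0.8244, -0.4991) x2=(-1.2073, -1.8308, 1.6352)
step 5: x0=(-0.2940, 1.9449, 0.5013) x1=(-1.8268, 0.8105, -0.5237) x2=(-1.2041, -1.8058, 1.6614)
step 6: x0=(-0.3091, 1.9335, 0.5074) x1=(-1.7999, 0.7966, -0.5481) x2=(-1.2009, -1.7807, 1.6876)
step 7: x0=(-0.3244, 1.9221, 0.5134) x1=(-1.7729, 0.7828, -0.5725) x2=(-1.1978, -1.7556, 1.7137)
step 8: x0=(-0.3398, 1.9104, 0.5194) x1=(-1.7458, 0.7690, -0.5967) x2=(-1.1946, -1.7303, 1.7397)
step 9: x0=(-0.3553, 1.8987, 0.5253) x1=(-1.7186, 0.7552, -0.6209) x2=(-1.1914, -1.7050, 1.7657)
step 10: x0=(-0.3709, 1.8868, 0.5311) x1=(-1.6913, 0.7414, -0.6449) x2=(-1.1883, -1.6797, 1.7917)
step 11: x0=(-0.3866, 1.8748, 0.5369) x1=(-1.6639, 0.7276, -0.6689) x2=(-1.1851, -1.6542, 1.8175)
step 12: x0=(-0.4025, 1.8626, 0.5426) x1=(-1.6364, 0.7139, -0.6927) x2=(-1.1820, -1.6287, 1.8434)
step 13: x0=(-0.4184, 1.8503, 0.5482) x1=(-1.6089, 0.7002, -0.7164) x2=(-1.1788, -1.6031, 1.8692)
step 14: x0=(-0.4345, 1.8379, 0.5537) x1=(-1.5812, 0.6865, -0.7399) x2=(-1.1756, -1.5774, 1.8949)
step 15: x0=(-0.4506, 1.8253, 0.5591) x1=(-1.5535, 0.6729, -0.7634) x2=(-1.1725, -1.5517, 1.9206)
step 16: x0=(-0.4668, 1.8126, 0.5645) x1=(-1.5257, 0.6593, -0.7867) x2=(-1.1693, -1.5258, 1.9462)
step 17: x0=(-0.4832, 1.7998, 0.5698) x1=(-1.4979, 0.6457, -0.8099) x2=(-1.1661, -1.4999, 1.9717)
step 18: x0=(-0.4996, 1.7868, 0.5749) x1=(-1.4700, 0.6322, -0.8329) x2=(-1.1630, -1.4740, 1.9972)
step 19: x0=(-0.5161, 1.7736, 0.5800) x1=(-1.4420, 0.6187, -0.8558) x2=(-1.1598, -1.4479, 2.0226)
step 20: x0=(-0.5327, 1.7603, 0.5850) x1=(-1.4139, 0.6053, -0.8786) x2=(-1.1566, -1.4218, 2.0480)
step 21: x0=(-0.5494, 1.7469, 0.5899) x1=(-1.3858, 0.5918, -0.9012) x2=(-1.1534, -1.3956, 2.0733)
step 22: x0=(-0.5662, 1.7333, 0.5947) x1=(-1.3576, 0.5785, -0.9237) x2=(-1.1503, -1.3694, 2.0985)
step 23: x0=(-0.5830, 1.7196, 0.5994) x1=(-1.3294, 0.5651, -0.9460) x2=(-1.1471, -1.3430, 2.1237)
step 24: x0=(-0.6000, 1.7057, 0.6040) x1=(-1.3011, 0.5518, -0.9682) x2=(-1.1439, -1.3167, 2.1488)
step 25: x0=(-0.6169, 1.6917, 0.6085) x1=(-1.2728, 0.5386, -0.9903) x2=(-1.1407, -1.2902, 2.1738)
step 26: x0=(-0.6340, 1.6775, 0.6129) x1=(-1.2444, 0.5254, -1.0122) x2=(-1.1375, -1.2637, 2.1988)
step 27: x0=(-0.6511, 1.6632, 0.6173) x1=(-1.2160, 0.5122, -1.0339) x2=(-1.1343, -1.2371, 2.2237)
step 28: x0=(-0.6682, 1.6487, 0.6215) x1=(-1.1876, 0.4991, -1.0555) x2=(-1.1311, -1.2104, 2.2485)
step 29: x0=(-0.6854, 1.6341, 0.6256) x1=(-1.1591, 0.4861, -1.0770) x2=(-1.1278, -1.1837, 2.2733)
step 30: x0=(-0.7027, 1.6194, 0.6296) x1=(-1.1306, 0.4730, -1.0983) x2=(-1.1246, -1.1569, 2.2980)
step 31: x0=(-0.7199, 1.6045, 0.6336) x1=(-1.1021, 0.4600, -1.1194) x2=(-1.1214, -1.1300, 2.3226)
step 32: x0=(-0.7373, 1.5894, 0.6374) x1=(-1.0735, 0.4471, -1.1404) x2=(-1.1181, -1.1031, 2.3471)
step 33: x0=(-0.7546, 1.5742, 0.6412) x1=(-1.0449, 0.4342, -1.1613) x2=(-1.1149, -1.0761, 2.3716)
step 34: x0=(-0.7720, 1.5589, 0.6449) x1=(-1.0164, 0.4214, -1.1820) x2=(-1.1116, -1.0490, 2.3960)
step 35: x0=(-0.7894, 1.5434, 0.6484) x1=(-0.9878, 0.4086, -1.2025) x2=(-1.1084, -1.0219, 2.4203)
step 36: x0=(-0.8068, 1.5278, 0.6519) x1=(-0.9591, 0.3958, -1.2230) x2=(-1.1051, -0.9947, 2.4445)
step 37: x0=(-0.8243, 1.5120, 0.6553) x1=(-0.9305, 0.3831, -1.2432) x2=(-1.1018, -0.9674, 2.4687)
step 38: x0=(-0.8418, 1.4961, 0.6587) x1=(-0.9019, 0.3704, -1.2634) x2=(-1.0985, -0.9401, 2.4928)
step 39: x0=(-0.8592, 1.4801, 0.6619) x1=(-0.8733, 0.3578, -1.2833) x2=(-1.0952, -0.9127, 2.5168)
step 40: x0=(-0.8767, 1.4639, 0.6651) x1=(-0.8447, 0.3452, -1.3032) x2=(-1.0919, -0.8853, 2.5407)

pair (0,1), distance 2.0622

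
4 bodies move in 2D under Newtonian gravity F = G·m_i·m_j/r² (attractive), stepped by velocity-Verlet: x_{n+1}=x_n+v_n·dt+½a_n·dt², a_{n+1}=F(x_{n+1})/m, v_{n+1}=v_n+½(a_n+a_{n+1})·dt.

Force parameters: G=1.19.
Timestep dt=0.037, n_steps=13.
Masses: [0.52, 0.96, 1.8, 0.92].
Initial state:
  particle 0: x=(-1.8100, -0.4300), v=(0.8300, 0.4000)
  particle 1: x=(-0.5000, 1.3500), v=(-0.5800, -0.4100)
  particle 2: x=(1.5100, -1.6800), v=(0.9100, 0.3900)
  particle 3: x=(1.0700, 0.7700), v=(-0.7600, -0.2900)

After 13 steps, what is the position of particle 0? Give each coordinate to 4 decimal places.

step 0: x0=(-1.8100, -0.4300) x1=(-0.5000, 1.3500) x2=(1.5100, -1.6800) x3=(1.0700, 0.7700)
step 1: x0=(-1.7790, -0.4151) x1=(-0.5212, 1.3346) x2=(1.5436, -1.6654) x3=(1.0416, 0.7591)
step 2: x0=(-1.7475, -0.3999) x1=(-0.5419, 1.3186) x2=(1.5770, -1.6504) x3=(1.0127, 0.7479)
step 3: x0=(-1.7153, -0.3845) x1=(-0.5620, 1.3022) x2=(1.6102, -1.6351) x3=(0.9833, 0.7364)
step 4: x0=(-1.6826, -0.3687) x1=(-0.5816, 1.2852) x2=(1.6432, -1.6194) x3=(0.9534, 0.7246)
step 5: x0=(-1.6493, -0.3527) x1=(-0.6007, 1.2676) x2=(1.6760, -1.6034) x3=(0.9230, 0.7125)
step 6: x0=(-1.6154, -0.3363) x1=(-0.6192, 1.2495) x2=(1.7086, -1.5870) x3=(0.8920, 0.7001)
step 7: x0=(-1.5808, -0.3195) x1=(-0.6372, 1.2308) x2=(1.7410, -1.5702) x3=(0.8606, 0.6873)
step 8: x0=(-1.5455, -0.3023) x1=(-0.6546, 1.2116) x2=(1.7732, -1.5531) x3=(0.8287, 0.6743)
step 9: x0=(-1.5096, -0.2847) x1=(-0.6714, 1.1917) x2=(1.8051, -1.5356) x3=(0.7962, 0.6610)
step 10: x0=(-1.4729, -0.2666) x1=(-0.6877, 1.1712) x2=(1.8368, -1.5179) x3=(0.7632, 0.6473)
step 11: x0=(-1.4356, -0.2480) x1=(-0.7033, 1.1501) x2=(1.8682, -1.4997) x3=(0.7297, 0.6334)
step 12: x0=(-1.3974, -0.2288) x1=(-0.7184, 1.1283) x2=(1.8993, -1.4813) x3=(0.6956, 0.6192)
step 13: x0=(-1.3585, -0.2089) x1=(-0.7328, 1.1058) x2=(1.9302, -1.4625) x3=(0.6610, 0.6048)

(-1.3585, -0.2089)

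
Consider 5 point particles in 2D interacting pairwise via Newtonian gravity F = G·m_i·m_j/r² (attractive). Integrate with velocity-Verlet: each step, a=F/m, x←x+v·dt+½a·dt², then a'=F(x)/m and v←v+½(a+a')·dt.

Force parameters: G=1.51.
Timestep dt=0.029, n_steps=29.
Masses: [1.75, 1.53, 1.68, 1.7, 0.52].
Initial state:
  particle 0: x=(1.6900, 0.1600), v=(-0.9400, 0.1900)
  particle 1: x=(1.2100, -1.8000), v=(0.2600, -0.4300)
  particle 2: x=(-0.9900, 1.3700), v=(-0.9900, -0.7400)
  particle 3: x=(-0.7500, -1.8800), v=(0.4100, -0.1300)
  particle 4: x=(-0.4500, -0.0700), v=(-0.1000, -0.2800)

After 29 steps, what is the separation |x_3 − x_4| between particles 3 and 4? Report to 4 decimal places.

1.4335

step 0: x0=(1.6900, 0.1600) x1=(1.2100, -1.8000) x2=(-0.9900, 1.3700) x3=(-0.7500, -1.8800) x4=(-0.4500, -0.0700)
step 1: x0=(1.6624, 0.1653) x1=(1.2172, -1.8121) x2=(-1.0185, 1.3482) x3=(-0.7378, -1.8835) x4=(-0.4528, -0.0781)
step 2: x0=(1.6342, 0.1700) x1=(1.2239, -1.8235) x2=(-1.0466, 1.3257) x3=(-0.7248, -1.8864) x4=(-0.4552, -0.0862)
step 3: x0=(1.6053, 0.1742) x1=(1.2299, -1.8342) x2=(-1.0742, 1.3026) x3=(-0.7112, -1.8888) x4=(-0.4574, -0.0943)
step 4: x0=(1.5758, 0.1779) x1=(1.2353, -1.8442) x2=(-1.1014, 1.2788) x3=(-0.6969, -1.8906) x4=(-0.4593, -0.1023)
step 5: x0=(1.5457, 0.1810) x1=(1.2400, -1.8535) x2=(-1.1281, 1.2543) x3=(-0.6819, -1.8918) x4=(-0.4610, -0.1104)
step 6: x0=(1.5149, 0.1836) x1=(1.2441, -1.8622) x2=(-1.1543, 1.2291) x3=(-0.6662, -1.8924) x4=(-0.4623, -0.1184)
step 7: x0=(1.4835, 0.1857) x1=(1.2474, -1.8701) x2=(-1.1800, 1.2033) x3=(-0.6498, -1.8925) x4=(-0.4634, -0.1265)
step 8: x0=(1.4515, 0.1872) x1=(1.2501, -1.8773) x2=(-1.2052, 1.1768) x3=(-0.6327, -1.8919) x4=(-0.4642, -0.1345)
step 9: x0=(1.4188, 0.1882) x1=(1.2521, -1.8838) x2=(-1.2299, 1.1496) x3=(-0.6149, -1.8907) x4=(-0.4647, -0.1425)
step 10: x0=(1.3855, 0.1885) x1=(1.2533, -1.8896) x2=(-1.2540, 1.1218) x3=(-0.5964, -1.8889) x4=(-0.4650, -0.1506)
step 11: x0=(1.3515, 0.1883) x1=(1.2537, -1.8947) x2=(-1.2776, 1.0933) x3=(-0.5771, -1.8865) x4=(-0.4649, -0.1586)
step 12: x0=(1.3168, 0.1875) x1=(1.2534, -1.8992) x2=(-1.3007, 1.0641) x3=(-0.5571, -1.8834) x4=(-0.4646, -0.1667)
step 13: x0=(1.2815, 0.1861) x1=(1.2522, -1.9029) x2=(-1.3231, 1.0343) x3=(-0.5364, -1.8797) x4=(-0.4639, -0.1749)
step 14: x0=(1.2456, 0.1841) x1=(1.2502, -1.9059) x2=(-1.3450, 1.0038) x3=(-0.5149, -1.8753) x4=(-0.4630, -0.1830)
step 15: x0=(1.2089, 0.1815) x1=(1.2473, -1.9082) x2=(-1.3662, 0.9727) x3=(-0.4927, -1.8702) x4=(-0.4616, -0.1912)
step 16: x0=(1.1716, 0.1782) x1=(1.2436, -1.9098) x2=(-1.3868, 0.9409) x3=(-0.4697, -1.8644) x4=(-0.4600, -0.1995)
step 17: x0=(1.1336, 0.1743) x1=(1.2389, -1.9107) x2=(-1.4067, 0.9085) x3=(-0.4459, -1.8580) x4=(-0.4579, -0.2079)
step 18: x0=(1.0948, 0.1697) x1=(1.2332, -1.9109) x2=(-1.4260, 0.8753) x3=(-0.4213, -1.8508) x4=(-0.4555, -0.2163)
step 19: x0=(1.0554, 0.1644) x1=(1.2266, -1.9104) x2=(-1.4446, 0.8416) x3=(-0.3959, -1.8429) x4=(-0.4526, -0.2248)
step 20: x0=(1.0152, 0.1584) x1=(1.2189, -1.9091) x2=(-1.4624, 0.8072) x3=(-0.3696, -1.8342) x4=(-0.4492, -0.2334)
step 21: x0=(0.9742, 0.1516) x1=(1.2101, -1.9071) x2=(-1.4795, 0.7721) x3=(-0.3424, -1.8247) x4=(-0.4453, -0.2421)
step 22: x0=(0.9325, 0.1441) x1=(1.2001, -1.9043) x2=(-1.4959, 0.7364) x3=(-0.3144, -1.8145) x4=(-0.4408, -0.2510)
step 23: x0=(0.8899, 0.1357) x1=(1.1890, -1.9008) x2=(-1.5114, 0.7000) x3=(-0.2854, -1.8034) x4=(-0.4358, -0.2600)
step 24: x0=(0.8466, 0.1266) x1=(1.1766, -1.8965) x2=(-1.5261, 0.6630) x3=(-0.2555, -1.7915) x4=(-0.4300, -0.2691)
step 25: x0=(0.8024, 0.1166) x1=(1.1629, -1.8914) x2=(-1.5400, 0.6254) x3=(-0.2246, -1.7788) x4=(-0.4235, -0.2783)
step 26: x0=(0.7573, 0.1056) x1=(1.1478, -1.8855) x2=(-1.5531, 0.5872) x3=(-0.1926, -1.7652) x4=(-0.4161, -0.2877)
step 27: x0=(0.7113, 0.0937) x1=(1.1312, -1.8787) x2=(-1.5652, 0.5483) x3=(-0.1595, -1.7507) x4=(-0.4077, -0.2973)
step 28: x0=(0.6643, 0.0808) x1=(1.1129, -1.8711) x2=(-1.5764, 0.5087) x3=(-0.1252, -1.7353) x4=(-0.3982, -0.3069)
step 29: x0=(0.6163, 0.0668) x1=(1.0930, -1.8626) x2=(-1.5866, 0.4686) x3=(-0.0897, -1.7189) x4=(-0.3875, -0.3167)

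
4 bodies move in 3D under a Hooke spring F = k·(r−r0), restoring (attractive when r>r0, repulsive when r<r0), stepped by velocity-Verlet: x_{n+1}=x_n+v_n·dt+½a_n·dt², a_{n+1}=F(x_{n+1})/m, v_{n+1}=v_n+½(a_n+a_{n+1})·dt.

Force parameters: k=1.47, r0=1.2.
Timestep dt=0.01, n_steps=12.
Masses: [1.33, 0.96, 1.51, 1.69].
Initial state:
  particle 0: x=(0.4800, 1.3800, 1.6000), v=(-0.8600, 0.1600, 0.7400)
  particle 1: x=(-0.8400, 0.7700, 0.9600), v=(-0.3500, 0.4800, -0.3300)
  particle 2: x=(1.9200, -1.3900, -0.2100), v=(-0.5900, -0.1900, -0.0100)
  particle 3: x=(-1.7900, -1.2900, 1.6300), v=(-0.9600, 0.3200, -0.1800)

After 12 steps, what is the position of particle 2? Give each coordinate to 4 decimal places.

(1.8110, -1.3889, -0.1880)

step 0: x0=(0.4800, 1.3800, 1.6000) x1=(-0.8400, 0.7700, 0.9600) x2=(1.9200, -1.3900, -0.2100) x3=(-1.7900, -1.2900, 1.6300)
step 1: x0=(0.4714, 1.3814, 1.6073) x1=(-0.8434, 0.7746, 0.9567) x2=(1.9138, -1.3917, -0.2099) x3=(-1.7994, -1.2867, 1.6281)
step 2: x0=(0.4626, 1.3824, 1.6145) x1=(-0.8465, 0.7789, 0.9533) x2=(1.9071, -1.3931, -0.2096) x3=(-1.8084, -1.2831, 1.6261)
step 3: x0=(0.4538, 1.3829, 1.6215) x1=(-0.8493, 0.7828, 0.9499) x2=(1.8999, -1.3942, -0.2089) x3=(-1.8170, -1.2793, 1.6240)
step 4: x0=(0.4448, 1.3831, 1.6284) x1=(-0.8519, 0.7863, 0.9464) x2=(1.8921, -1.3950, -0.2078) x3=(-1.8252, -1.2753, 1.6217)
step 5: x0=(0.4358, 1.3828, 1.6351) x1=(-0.8542, 0.7895, 0.9429) x2=(1.8839, -1.3954, -0.2065) x3=(-1.8330, -1.2711, 1.6192)
step 6: x0=(0.4267, 1.3821, 1.6417) x1=(-0.8563, 0.7924, 0.9394) x2=(1.8750, -1.3954, -0.2048) x3=(-1.8404, -1.2666, 1.6166)
step 7: x0=(0.4175, 1.3810, 1.6481) x1=(-0.8581, 0.7948, 0.9358) x2=(1.8657, -1.3952, -0.2028) x3=(-1.8474, -1.2619, 1.6139)
step 8: x0=(0.4082, 1.3795, 1.6543) x1=(-0.8597, 0.7969, 0.9322) x2=(1.8558, -1.3946, -0.2005) x3=(-1.8540, -1.2569, 1.6110)
step 9: x0=(0.3988, 1.3776, 1.6604) x1=(-0.8610, 0.7987, 0.9285) x2=(1.8454, -1.3937, -0.1979) x3=(-1.8602, -1.2517, 1.6080)
step 10: x0=(0.3894, 1.3753, 1.6663) x1=(-0.8621, 0.8001, 0.9248) x2=(1.8344, -1.3924, -0.1949) x3=(-1.8660, -1.2463, 1.6049)
step 11: x0=(0.3798, 1.3725, 1.6721) x1=(-0.8629, 0.8011, 0.9211) x2=(1.8230, -1.3908, -0.1916) x3=(-1.8714, -1.2407, 1.6016)
step 12: x0=(0.3702, 1.3694, 1.6777) x1=(-0.8635, 0.8018, 0.9173) x2=(1.8110, -1.3889, -0.1880) x3=(-1.8763, -1.2348, 1.5982)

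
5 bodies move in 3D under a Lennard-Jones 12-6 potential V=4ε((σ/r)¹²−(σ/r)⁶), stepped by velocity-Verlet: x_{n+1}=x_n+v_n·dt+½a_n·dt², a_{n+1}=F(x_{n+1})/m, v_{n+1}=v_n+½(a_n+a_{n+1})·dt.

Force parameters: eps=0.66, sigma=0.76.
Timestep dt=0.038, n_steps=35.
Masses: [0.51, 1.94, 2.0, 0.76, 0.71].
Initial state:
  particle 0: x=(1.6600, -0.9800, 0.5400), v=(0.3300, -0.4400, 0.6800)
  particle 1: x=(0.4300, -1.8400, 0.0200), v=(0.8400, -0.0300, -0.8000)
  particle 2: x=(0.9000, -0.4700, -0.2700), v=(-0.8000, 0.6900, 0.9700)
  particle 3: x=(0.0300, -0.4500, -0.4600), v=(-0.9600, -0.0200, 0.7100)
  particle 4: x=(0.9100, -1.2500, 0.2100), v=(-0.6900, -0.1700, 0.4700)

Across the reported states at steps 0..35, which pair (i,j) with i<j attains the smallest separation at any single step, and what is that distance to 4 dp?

pair (1,4), distance 0.7759

step 0: x0=(1.6600, -0.9800, 0.5400) x1=(0.4300, -1.8400, 0.0200) x2=(0.9000, -0.4700, -0.2700) x3=(0.0300, -0.4500, -0.4600) x4=(0.9100, -1.2500, 0.2100)
step 1: x0=(1.6711, -0.9967, 0.5648) x1=(0.4594, -1.8441, -0.0114) x2=(0.8692, -0.4445, -0.2327) x3=(-0.0048, -0.4511, -0.4325) x4=(0.8909, -1.2459, 0.2296)
step 2: x0=(1.6774, -1.0139, 0.5870) x1=(0.4832, -1.8558, -0.0460) x2=(0.8374, -0.4207, -0.1947) x3=(-0.0359, -0.4528, -0.4039) x4=(0.8895, -1.2154, 0.2566)
step 3: x0=(1.6795, -1.0315, 0.6070) x1=(0.5057, -1.8695, -0.0817) x2=(0.8047, -0.3983, -0.1561) x3=(-0.0633, -0.4550, -0.3741) x4=(0.8934, -1.1745, 0.2852)
step 4: x0=(1.6792, -1.0489, 0.6256) x1=(0.5286, -1.8822, -0.1170) x2=(0.7711, -0.3774, -0.1169) x3=(-0.0870, -0.4576, -0.3432) x4=(0.8964, -1.1320, 0.3111)
step 5: x0=(1.6791, -1.0659, 0.6439) x1=(0.5521, -1.8935, -0.1516) x2=(0.7367, -0.3575, -0.0776) x3=(-0.1073, -0.4604, -0.3112) x4=(0.8962, -1.0905, 0.3333)
step 6: x0=(1.6801, -1.0826, 0.6624) x1=(0.5762, -1.9034, -0.1855) x2=(0.7015, -0.3381, -0.0383) x3=(-0.1245, -0.4635, -0.2782) x4=(0.8926, -1.0516, 0.3526)
step 7: x0=(1.6816, -1.0990, 0.6808) x1=(0.6006, -1.9122, -0.2187) x2=(0.6656, -0.3180, 0.0004) x3=(-0.1395, -0.4669, -0.2443) x4=(0.8874, -1.0172, 0.3710)
step 8: x0=(1.6819, -1.1152, 0.6986) x1=(0.6252, -1.9201, -0.2515) x2=(0.6292, -0.2963, 0.0382) x3=(-0.1536, -0.4707, -0.2100) x4=(0.8829, -0.9897, 0.3907)
step 9: x0=(1.6798, -1.1309, 0.7152) x1=(0.6500, -1.9273, -0.2838) x2=(0.5927, -0.2723, 0.0751) x3=(-0.1688, -0.4754, -0.1759) x4=(0.8809, -0.9696, 0.4125)
step 10: x0=(1.6749, -1.1461, 0.7306) x1=(0.6749, -1.9339, -0.3157) x2=(0.5573, -0.2466, 0.1119) x3=(-0.1873, -0.4817, -0.1428) x4=(0.8812, -0.9548, 0.4357)
step 11: x0=(1.6674, -1.1606, 0.7450) x1=(0.6999, -1.9401, -0.3473) x2=(0.5238, -0.2199, 0.1492) x3=(-0.2104, -0.4901, -0.1111) x4=(0.8827, -0.9422, 0.4590)
step 12: x0=(1.6580, -1.1746, 0.7584) x1=(0.7250, -1.9459, -0.3787) x2=(0.4922, -0.1931, 0.1873) x3=(-0.2372, -0.5005, -0.0807) x4=(0.8839, -0.9292, 0.4812)
step 13: x0=(1.6475, -1.1883, 0.7713) x1=(0.7501, -1.9514, -0.4098) x2=(0.4621, -0.1668, 0.2260) x3=(-0.2657, -0.5123, -0.0509) x4=(0.8836, -0.9144, 0.5019)
step 14: x0=(1.6363, -1.2019, 0.7838) x1=(0.7752, -1.9567, -0.4407) x2=(0.4326, -0.1415, 0.2652) x3=(-0.2936, -0.5244, -0.0208) x4=(0.8812, -0.8969, 0.5209)
step 15: x0=(1.6243, -1.2152, 0.7960) x1=(0.8004, -1.9618, -0.4715) x2=(0.4034, -0.1178, 0.3046) x3=(-0.3194, -0.5360, 0.0101) x4=(0.8764, -0.8764, 0.5382)
step 16: x0=(1.6110, -1.2280, 0.8075) x1=(0.8256, -1.9667, -0.5021) x2=(0.3740, -0.0958, 0.3440) x3=(-0.3424, -0.5466, 0.0422) x4=(0.8697, -0.8530, 0.5543)
step 17: x0=(1.5954, -1.2397, 0.8181) x1=(0.8508, -1.9715, -0.5325) x2=(0.3445, -0.0757, 0.3833) x3=(-0.3621, -0.5557, 0.0756) x4=(0.8616, -0.8269, 0.5694)
step 18: x0=(1.5767, -1.2498, 0.8275) x1=(0.8759, -1.9761, -0.5629) x2=(0.3149, -0.0575, 0.4225) x3=(-0.3784, -0.5632, 0.1104) x4=(0.8525, -0.7987, 0.5839)
step 19: x0=(1.5544, -1.2577, 0.8356) x1=(0.9011, -1.9807, -0.5931) x2=(0.2850, -0.0413, 0.4615) x3=(-0.3912, -0.5687, 0.1467) x4=(0.8428, -0.7686, 0.5982)
step 20: x0=(1.5282, -1.2631, 0.8422) x1=(0.9264, -1.9852, -0.6233) x2=(0.2550, -0.0271, 0.5002) x3=(-0.4005, -0.5723, 0.1846) x4=(0.8326, -0.7372, 0.6124)
step 21: x0=(1.4978, -1.2654, 0.8474) x1=(0.9516, -1.9897, -0.6534) x2=(0.2250, -0.0149, 0.5386) x3=(-0.4065, -0.5739, 0.2239) x4=(0.8219, -0.7047, 0.6266)
step 22: x0=(1.4634, -1.2645, 0.8511) x1=(0.9768, -1.9941, -0.6834) x2=(0.1950, -0.0045, 0.5767) x3=(-0.4093, -0.5735, 0.2647) x4=(0.8105, -0.6715, 0.6411)
step 23: x0=(1.4250, -1.2601, 0.8534) x1=(1.0020, -1.9984, -0.7134) x2=(0.1653, 0.0041, 0.6146) x3=(-0.4092, -0.5714, 0.3068) x4=(0.7982, -0.6379, 0.6558)
step 24: x0=(1.3828, -1.2521, 0.8544) x1=(1.0272, -2.0027, -0.7433) x2=(0.1360, 0.0114, 0.6522) x3=(-0.4070, -0.5683, 0.3497) x4=(0.7849, -0.6043, 0.6707)
step 25: x0=(1.3372, -1.2404, 0.8543) x1=(1.0524, -2.0070, -0.7731) x2=(0.1078, 0.0179, 0.6900) x3=(-0.4039, -0.5655, 0.3928) x4=(0.7703, -0.5709, 0.6860)
step 26: x0=(1.2883, -1.2252, 0.8531) x1=(1.0776, -2.0112, -0.8029) x2=(0.0812, 0.0247, 0.7282) x3=(-0.4016, -0.5653, 0.4349) x4=(0.7542, -0.5380, 0.7016)
step 27: x0=(1.2369, -1.2068, 0.8511) x1=(1.1028, -2.0155, -0.8327) x2=(0.0569, 0.0328, 0.7674) x3=(-0.4019, -0.5703, 0.4748) x4=(0.7364, -0.5059, 0.7173)
step 28: x0=(1.1837, -1.1861, 0.8486) x1=(1.1280, -2.0197, -0.8624) x2=(0.0350, 0.0429, 0.8077) x3=(-0.4054, -0.5814, 0.5120) x4=(0.7166, -0.4743, 0.7330)
step 29: x0=(1.1296, -1.1643, 0.8458) x1=(1.1533, -2.0238, -0.8921) x2=(0.0145, 0.0547, 0.8489) x3=(-0.4103, -0.5974, 0.5473) x4=(0.6947, -0.4432, 0.7485)
step 30: x0=(1.0756, -1.1432, 0.8430) x1=(1.1785, -2.0280, -0.9218) x2=(-0.0054, 0.0674, 0.8905) x3=(-0.4147, -0.6154, 0.5819) x4=(0.6709, -0.4120, 0.7634)
step 31: x0=(1.0226, -1.1245, 0.8404) x1=(1.2037, -2.0322, -0.9515) x2=(-0.0260, 0.0805, 0.9322) x3=(-0.4168, -0.6330, 0.6170) x4=(0.6457, -0.3807, 0.7775)
step 32: x0=(0.9707, -1.1088, 0.8379) x1=(1.2288, -2.0363, -0.9811) x2=(-0.0481, 0.0937, 0.9739) x3=(-0.4155, -0.6486, 0.6530) x4=(0.6203, -0.3499, 0.7901)
step 33: x0=(0.9196, -1.0959, 0.8356) x1=(1.2540, -2.0404, -1.0107) x2=(-0.0723, 0.1072, 1.0157) x3=(-0.4104, -0.6613, 0.6905) x4=(0.5960, -0.3206, 0.8010)
step 34: x0=(0.8686, -1.0850, 0.8333) x1=(1.2792, -2.0445, -1.0403) x2=(-0.0986, 0.1205, 1.0576) x3=(-0.4010, -0.6704, 0.7295) x4=(0.5733, -0.2937, 0.8099)
step 35: x0=(0.8169, -1.0750, 0.8310) x1=(1.3044, -2.0486, -1.0699) x2=(-0.1267, 0.1335, 1.0995) x3=(-0.3869, -0.6755, 0.7701) x4=(0.5510, -0.2692, 0.8171)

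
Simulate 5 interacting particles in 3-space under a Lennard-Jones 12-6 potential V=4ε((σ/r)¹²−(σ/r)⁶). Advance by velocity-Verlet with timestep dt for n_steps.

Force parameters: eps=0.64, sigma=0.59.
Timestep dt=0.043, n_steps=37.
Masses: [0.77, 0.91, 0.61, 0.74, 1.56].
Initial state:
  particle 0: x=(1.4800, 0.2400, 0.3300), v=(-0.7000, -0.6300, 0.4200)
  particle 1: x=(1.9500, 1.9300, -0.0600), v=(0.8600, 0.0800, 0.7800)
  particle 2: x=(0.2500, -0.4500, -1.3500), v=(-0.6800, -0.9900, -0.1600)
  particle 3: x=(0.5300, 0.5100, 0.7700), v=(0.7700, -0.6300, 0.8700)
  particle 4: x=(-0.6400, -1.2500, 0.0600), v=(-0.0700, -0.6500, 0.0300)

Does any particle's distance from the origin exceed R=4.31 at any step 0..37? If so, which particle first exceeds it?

no

step 0: x0=(1.4800, 0.2400, 0.3300) x1=(1.9500, 1.9300, -0.0600) x2=(0.2500, -0.4500, -1.3500) x3=(0.5300, 0.5100, 0.7700) x4=(-0.6400, -1.2500, 0.0600)
step 1: x0=(1.4495, 0.2130, 0.3482) x1=(1.9870, 1.9334, -0.0265) x2=(0.2208, -0.4926, -1.3569) x3=(0.5635, 0.4828, 0.8072) x4=(-0.6430, -1.2779, 0.0613)
step 2: x0=(1.4181, 0.1864, 0.3670) x1=(2.0239, 1.9368, 0.0071) x2=(0.1915, -0.5352, -1.3637) x3=(0.5980, 0.4553, 0.8439) x4=(-0.6460, -1.3059, 0.0626)
step 3: x0=(1.3853, 0.1602, 0.3864) x1=(2.0609, 1.9402, 0.0406) x2=(0.1622, -0.5777, -1.3705) x3=(0.6339, 0.4273, 0.8798) x4=(-0.6490, -1.3338, 0.0638)
step 4: x0=(1.3509, 0.1346, 0.4070) x1=(2.0978, 1.9436, 0.0742) x2=(0.1330, -0.6203, -1.3773) x3=(0.6716, 0.3987, 0.9145) x4=(-0.6520, -1.3617, 0.0651)
step 5: x0=(1.3141, 0.1098, 0.4293) x1=(2.1348, 1.9470, 0.1078) x2=(0.1037, -0.6629, -1.3840) x3=(0.7116, 0.3692, 0.9475) x4=(-0.6550, -1.3897, 0.0664)
step 6: x0=(1.2744, 0.0864, 0.4541) x1=(2.1717, 1.9503, 0.1413) x2=(0.0744, -0.7056, -1.3907) x3=(0.7547, 0.3384, 0.9778) x4=(-0.6579, -1.4176, 0.0676)
step 7: x0=(1.2311, 0.0648, 0.4826) x1=(2.2087, 1.9536, 0.1749) x2=(0.0451, -0.7482, -1.3974) x3=(0.8016, 0.3057, 1.0042) x4=(-0.6609, -1.4455, 0.0688)
step 8: x0=(1.1841, 0.0452, 0.5156) x1=(2.2456, 1.9570, 0.2085) x2=(0.0158, -0.7908, -1.4040) x3=(0.8523, 0.2709, 1.0260) x4=(-0.6638, -1.4734, 0.0701)
step 9: x0=(1.1391, 0.0242, 0.5453) x1=(2.2825, 1.9603, 0.2420) x2=(-0.0135, -0.8335, -1.4106) x3=(0.9009, 0.2375, 1.0512) x4=(-0.6668, -1.5013, 0.0713)
step 10: x0=(1.1130, -0.0137, 0.5351) x1=(2.3194, 1.9636, 0.2756) x2=(-0.0429, -0.8762, -1.4172) x3=(0.9298, 0.2217, 1.1180) x4=(-0.6697, -1.5291, 0.0725)
step 11: x0=(1.0875, -0.0523, 0.5229) x1=(2.3563, 1.9669, 0.3092) x2=(-0.0722, -0.9188, -1.4237) x3=(0.9582, 0.2068, 1.1867) x4=(-0.6727, -1.5570, 0.0736)
step 12: x0=(1.0609, -0.0887, 0.5164) x1=(2.3933, 1.9702, 0.3428) x2=(-0.1016, -0.9615, -1.4302) x3=(0.9877, 0.1895, 1.2496) x4=(-0.6756, -1.5849, 0.0748)
step 13: x0=(1.0338, -0.1233, 0.5149) x1=(2.4302, 1.9736, 0.3763) x2=(-0.1310, -1.0042, -1.4366) x3=(1.0177, 0.1702, 1.3072) x4=(-0.6785, -1.6127, 0.0760)
step 14: x0=(1.0066, -0.1565, 0.5170) x1=(2.4671, 1.9769, 0.4099) x2=(-0.1603, -1.0470, -1.4430) x3=(1.0477, 0.1496, 1.3611) x4=(-0.6814, -1.6406, 0.0771)
step 15: x0=(0.9795, -0.1887, 0.5216) x1=(2.5040, 1.9802, 0.4435) x2=(-0.1897, -1.0897, -1.4494) x3=(1.0777, 0.1279, 1.4123) x4=(-0.6843, -1.6684, 0.0783)
step 16: x0=(0.9527, -0.2203, 0.5282) x1=(2.5409, 1.9834, 0.4771) x2=(-0.2191, -1.1324, -1.4557) x3=(1.1074, 0.1056, 1.4616) x4=(-0.6872, -1.6963, 0.0794)
step 17: x0=(0.9260, -0.2515, 0.5360) x1=(2.5778, 1.9867, 0.5106) x2=(-0.2486, -1.1752, -1.4620) x3=(1.1369, 0.0828, 1.5094) x4=(-0.6901, -1.7241, 0.0805)
step 18: x0=(0.8996, -0.2823, 0.5448) x1=(2.6147, 1.9900, 0.5442) x2=(-0.2780, -1.2180, -1.4682) x3=(1.1662, 0.0597, 1.5563) x4=(-0.6930, -1.7519, 0.0816)
step 19: x0=(0.8733, -0.3129, 0.5543) x1=(2.6516, 1.9933, 0.5778) x2=(-0.3074, -1.2608, -1.4743) x3=(1.1953, 0.0363, 1.6025) x4=(-0.6958, -1.7797, 0.0826)
step 20: x0=(0.8472, -0.3433, 0.5643) x1=(2.6885, 1.9966, 0.6114) x2=(-0.3369, -1.3036, -1.4805) x3=(1.2243, 0.0127, 1.6481) x4=(-0.6987, -1.8075, 0.0837)
step 21: x0=(0.8212, -0.3736, 0.5747) x1=(2.7254, 1.9999, 0.6450) x2=(-0.3663, -1.3464, -1.4865) x3=(1.2531, -0.0109, 1.6934) x4=(-0.7016, -1.8353, 0.0847)
step 22: x0=(0.7953, -0.4038, 0.5854) x1=(2.7622, 2.0032, 0.6785) x2=(-0.3958, -1.3892, -1.4926) x3=(1.2818, -0.0347, 1.7383) x4=(-0.7044, -1.8631, 0.0857)
step 23: x0=(0.7695, -0.4340, 0.5962) x1=(2.7991, 2.0065, 0.7121) x2=(-0.4253, -1.4321, -1.4985) x3=(1.3104, -0.0586, 1.7830) x4=(-0.7073, -1.8909, 0.0867)
step 24: x0=(0.7437, -0.4641, 0.6072) x1=(2.8360, 2.0097, 0.7457) x2=(-0.4548, -1.4749, -1.5044) x3=(1.3389, -0.0825, 1.8276) x4=(-0.7101, -1.9186, 0.0877)
step 25: x0=(0.7180, -0.4942, 0.6184) x1=(2.8729, 2.0130, 0.7793) x2=(-0.4843, -1.5178, -1.5103) x3=(1.3674, -0.1064, 1.8720) x4=(-0.7129, -1.9464, 0.0886)
step 26: x0=(0.6924, -0.5243, 0.6296) x1=(2.9098, 2.0163, 0.8129) x2=(-0.5138, -1.5607, -1.5161) x3=(1.3958, -0.1304, 1.9163) x4=(-0.7158, -1.9741, 0.0896)
step 27: x0=(0.6668, -0.5543, 0.6409) x1=(2.9467, 2.0196, 0.8465) x2=(-0.5433, -1.6036, -1.5219) x3=(1.4242, -0.1543, 1.9606) x4=(-0.7186, -2.0019, 0.0905)
step 28: x0=(0.6412, -0.5843, 0.6522) x1=(2.9836, 2.0229, 0.8800) x2=(-0.5728, -1.6465, -1.5276) x3=(1.4525, -0.1783, 2.0048) x4=(-0.7214, -2.0296, 0.0914)
step 29: x0=(0.6156, -0.6144, 0.6636) x1=(3.0205, 2.0261, 0.9136) x2=(-0.6023, -1.6894, -1.5332) x3=(1.4808, -0.2024, 2.0490) x4=(-0.7242, -2.0573, 0.0923)
step 30: x0=(0.5901, -0.6444, 0.6750) x1=(3.0574, 2.0294, 0.9472) x2=(-0.6318, -1.7324, -1.5388) x3=(1.5091, -0.2264, 2.0931) x4=(-0.7270, -2.0850, 0.0931)
step 31: x0=(0.5645, -0.6744, 0.6864) x1=(3.0942, 2.0327, 0.9808) x2=(-0.6613, -1.7753, -1.5444) x3=(1.5374, -0.2504, 2.1372) x4=(-0.7298, -2.1128, 0.0940)
step 32: x0=(0.5390, -0.7044, 0.6979) x1=(3.1311, 2.0360, 1.0144) x2=(-0.6908, -1.8183, -1.5499) x3=(1.5657, -0.2745, 2.1813) x4=(-0.7326, -2.1405, 0.0948)
step 33: x0=(0.5134, -0.7345, 0.7093) x1=(3.1680, 2.0393, 1.0480) x2=(-0.7204, -1.8612, -1.5553) x3=(1.5939, -0.2985, 2.2253) x4=(-0.7354, -2.1681, 0.0956)
step 34: x0=(0.4879, -0.7645, 0.7208) x1=(3.2049, 2.0425, 1.0816) x2=(-0.7499, -1.9042, -1.5607) x3=(1.6222, -0.3226, 2.2694) x4=(-0.7382, -2.1958, 0.0964)
step 35: x0=(0.4624, -0.7946, 0.7323) x1=(3.2418, 2.0458, 1.1151) x2=(-0.7794, -1.9472, -1.5660) x3=(1.6504, -0.3466, 2.3134) x4=(-0.7410, -2.2235, 0.0972)
step 36: x0=(0.4368, -0.8246, 0.7438) x1=(3.2787, 2.0491, 1.1487) x2=(-0.8089, -1.9902, -1.5713) x3=(1.6786, -0.3707, 2.3574) x4=(-0.7438, -2.2512, 0.0979)
step 37: x0=(0.4113, -0.8547, 0.7552) x1=(3.3156, 2.0524, 1.1823) x2=(-0.8384, -2.0332, -1.5765) x3=(1.7069, -0.3947, 2.4014) x4=(-0.7466, -2.2788, 0.0986)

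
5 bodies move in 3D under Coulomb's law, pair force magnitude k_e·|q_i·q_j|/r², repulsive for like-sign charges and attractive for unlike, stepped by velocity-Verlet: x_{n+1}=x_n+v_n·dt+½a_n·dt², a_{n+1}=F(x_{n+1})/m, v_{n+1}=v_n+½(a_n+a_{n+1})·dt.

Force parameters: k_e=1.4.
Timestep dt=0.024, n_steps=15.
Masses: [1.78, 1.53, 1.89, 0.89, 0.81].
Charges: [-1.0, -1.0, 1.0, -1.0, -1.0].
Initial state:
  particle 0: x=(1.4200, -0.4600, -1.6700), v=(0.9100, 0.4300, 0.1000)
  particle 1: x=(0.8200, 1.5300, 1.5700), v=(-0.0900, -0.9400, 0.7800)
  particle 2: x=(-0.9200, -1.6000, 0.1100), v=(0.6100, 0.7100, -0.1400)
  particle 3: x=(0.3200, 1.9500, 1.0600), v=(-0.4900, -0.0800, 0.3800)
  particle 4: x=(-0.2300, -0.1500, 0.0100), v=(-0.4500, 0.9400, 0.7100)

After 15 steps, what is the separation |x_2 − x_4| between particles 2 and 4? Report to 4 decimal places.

step 0: x0=(1.4200, -0.4600, -1.6700) x1=(0.8200, 1.5300, 1.5700) x2=(-0.9200, -1.6000, 0.1100) x3=(0.3200, 1.9500, 1.0600) x4=(-0.2300, -0.1500, 0.0100)
step 1: x0=(1.4419, -0.4497, -1.6676) x1=(0.8181, 1.5073, 1.5890) x2=(-0.9053, -1.5829, 0.1066) x3=(0.3078, 1.9485, 1.0688) x4=(-0.2410, -0.1277, 0.0270)
step 2: x0=(1.4638, -0.4395, -1.6654) x1=(0.8166, 1.4842, 1.6085) x2=(-0.8905, -1.5655, 0.1032) x3=(0.2949, 1.9477, 1.0769) x4=(-0.2524, -0.1060, 0.0440)
step 3: x0=(1.4857, -0.4293, -1.6631) x1=(0.8156, 1.4608, 1.6285) x2=(-0.8755, -1.5479, 0.0999) x3=(0.2813, 1.9477, 1.0843) x4=(-0.2642, -0.0850, 0.0610)
step 4: x0=(1.5076, -0.4192, -1.6610) x1=(0.8149, 1.4371, 1.6489) x2=(-0.8605, -1.5301, 0.0965) x3=(0.2671, 1.9484, 1.0913) x4=(-0.2763, -0.0645, 0.0778)
step 5: x0=(1.5296, -0.4092, -1.6590) x1=(0.8146, 1.4132, 1.6698) x2=(-0.8453, -1.5121, 0.0930) x3=(0.2522, 1.9498, 1.0977) x4=(-0.2888, -0.0446, 0.0946)
step 6: x0=(1.5516, -0.3992, -1.6570) x1=(0.8147, 1.3889, 1.6911) x2=(-0.8300, -1.4938, 0.0896) x3=(0.2368, 1.9519, 1.1036) x4=(-0.3017, -0.0254, 0.1114)
step 7: x0=(1.5737, -0.3893, -1.6550) x1=(0.8151, 1.3644, 1.7128) x2=(-0.8146, -1.4753, 0.0862) x3=(0.2208, 1.9546, 1.1091) x4=(-0.3150, -0.0067, 0.1280)
step 8: x0=(1.5958, -0.3794, -1.6532) x1=(0.8158, 1.3397, 1.7348) x2=(-0.7990, -1.4566, 0.0828) x3=(0.2043, 1.9579, 1.1142) x4=(-0.3287, 0.0112, 0.1445)
step 9: x0=(1.6179, -0.3696, -1.6514) x1=(0.8167, 1.3147, 1.7572) x2=(-0.7834, -1.4376, 0.0794) x3=(0.1875, 1.9619, 1.1189) x4=(-0.3427, 0.0286, 0.1608)
step 10: x0=(1.6400, -0.3598, -1.6497) x1=(0.8180, 1.2895, 1.7799) x2=(-0.7676, -1.4184, 0.0760) x3=(0.1701, 1.9664, 1.1233) x4=(-0.3570, 0.0452, 0.1771)
step 11: x0=(1.6622, -0.3501, -1.6480) x1=(0.8195, 1.2641, 1.8029) x2=(-0.7518, -1.3990, 0.0727) x3=(0.1524, 1.9714, 1.1275) x4=(-0.3717, 0.0612, 0.1931)
step 12: x0=(1.6844, -0.3405, -1.6464) x1=(0.8212, 1.2385, 1.8262) x2=(-0.7358, -1.3793, 0.0693) x3=(0.1344, 1.9770, 1.1313) x4=(-0.3868, 0.0766, 0.2091)
step 13: x0=(1.7066, -0.3309, -1.6449) x1=(0.8232, 1.2127, 1.8498) x2=(-0.7198, -1.3593, 0.0660) x3=(0.1160, 1.9830, 1.1349) x4=(-0.4022, 0.0912, 0.2248)
step 14: x0=(1.7288, -0.3213, -1.6434) x1=(0.8253, 1.1868, 1.8736) x2=(-0.7036, -1.3391, 0.0626) x3=(0.0973, 1.9896, 1.1383) x4=(-0.4179, 0.1051, 0.2404)
step 15: x0=(1.7511, -0.3118, -1.6420) x1=(0.8277, 1.1607, 1.8977) x2=(-0.6874, -1.3186, 0.0594) x3=(0.0783, 1.9966, 1.1415) x4=(-0.4340, 0.1184, 0.2557)

1.4723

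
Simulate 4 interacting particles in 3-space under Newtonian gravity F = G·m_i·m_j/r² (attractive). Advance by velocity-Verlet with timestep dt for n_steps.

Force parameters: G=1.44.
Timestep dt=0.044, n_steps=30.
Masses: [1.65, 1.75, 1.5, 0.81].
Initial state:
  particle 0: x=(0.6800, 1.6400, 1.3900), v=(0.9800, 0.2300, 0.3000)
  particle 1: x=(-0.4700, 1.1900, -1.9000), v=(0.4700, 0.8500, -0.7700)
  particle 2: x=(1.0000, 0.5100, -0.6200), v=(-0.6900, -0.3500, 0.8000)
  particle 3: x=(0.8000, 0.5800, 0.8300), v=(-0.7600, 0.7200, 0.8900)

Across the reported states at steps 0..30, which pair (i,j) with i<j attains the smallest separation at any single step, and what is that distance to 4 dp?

step 0: x0=(0.6800, 1.6400, 1.3900) x1=(-0.4700, 1.1900, -1.9000) x2=(1.0000, 0.5100, -0.6200) x3=(0.8000, 0.5800, 0.8300)
step 1: x0=(0.7232, 1.6492, 1.4023) x1=(-0.4489, 1.2272, -1.9333) x2=(0.9691, 0.4950, -0.5843) x3=(0.7664, 0.6131, 0.8687)
step 2: x0=(0.7664, 1.6565, 1.4128) x1=(-0.4269, 1.2641, -1.9654) x2=(0.9372, 0.4809, -0.5475) x3=(0.7328, 0.6491, 0.9066)
step 3: x0=(0.8095, 1.6618, 1.4215) x1=(-0.4041, 1.3007, -1.9964) x2=(0.9044, 0.4678, -0.5097) x3=(0.6994, 0.6882, 0.9438)
step 4: x0=(0.8523, 1.6649, 1.4284) x1=(-0.3805, 1.3369, -2.0262) x2=(0.8708, 0.4558, -0.4708) x3=(0.6664, 0.7306, 0.9804)
step 5: x0=(0.8946, 1.6658, 1.4333) x1=(-0.3563, 1.3727, -2.0549) x2=(0.8364, 0.4448, -0.4310) x3=(0.6343, 0.7765, 1.0165)
step 6: x0=(0.9362, 1.6642, 1.4363) x1=(-0.3314, 1.4082, -2.0824) x2=(0.8014, 0.4349, -0.3901) x3=(0.6035, 0.8259, 1.0522)
step 7: x0=(0.9769, 1.6601, 1.4373) x1=(-0.3060, 1.4433, -2.1088) x2=(0.7659, 0.4263, -0.3482) x3=(0.5744, 0.8789, 1.0876)
step 8: x0=(1.0163, 1.6534, 1.4364) x1=(-0.2800, 1.4780, -2.1341) x2=(0.7299, 0.4189, -0.3052) x3=(0.5476, 0.9358, 1.1227)
step 9: x0=(1.0541, 1.6441, 1.4335) x1=(-0.2535, 1.5123, -2.1584) x2=(0.6935, 0.4128, -0.2613) x3=(0.5237, 0.9965, 1.1577)
step 10: x0=(1.0898, 1.6321, 1.4286) x1=(-0.2266, 1.5464, -2.1816) x2=(0.6568, 0.4080, -0.2164) x3=(0.5035, 1.0609, 1.1926)
step 11: x0=(1.1231, 1.6174, 1.4218) x1=(-0.1993, 1.5800, -2.2037) x2=(0.6200, 0.4047, -0.1705) x3=(0.4878, 1.1289, 1.2272)
step 12: x0=(1.1535, 1.6002, 1.4132) x1=(-0.1717, 1.6133, -2.2248) x2=(0.5831, 0.4027, -0.1235) x3=(0.4773, 1.2002, 1.2616)
step 13: x0=(1.1805, 1.5806, 1.4028) x1=(-0.1437, 1.6463, -2.2450) x2=(0.5462, 0.4022, -0.0756) x3=(0.4729, 1.2743, 1.2956)
step 14: x0=(1.2036, 1.5589, 1.3908) x1=(-0.1154, 1.6790, -2.2641) x2=(0.5095, 0.4032, -0.0268) x3=(0.4755, 1.3506, 1.3289)
step 15: x0=(1.2226, 1.5355, 1.3774) x1=(-0.0868, 1.7114, -2.2823) x2=(0.4730, 0.4057, 0.0231) x3=(0.4856, 1.4283, 1.3612)
step 16: x0=(1.2369, 1.5109, 1.3629) x1=(-0.0580, 1.7434, -2.2996) x2=(0.4369, 0.4098, 0.0738) x3=(0.5039, 1.5062, 1.3923)
step 17: x0=(1.2464, 1.4856, 1.3473) x1=(-0.0290, 1.7752, -2.3159) x2=(0.4012, 0.4154, 0.1256) x3=(0.5306, 1.5834, 1.4215)
step 18: x0=(1.2511, 1.4601, 1.3311) x1=(0.0002, 1.8067, -2.3314) x2=(0.3662, 0.4226, 0.1782) x3=(0.5658, 1.6584, 1.4485)
step 19: x0=(1.2509, 1.4351, 1.3144) x1=(0.0297, 1.8379, -2.3459) x2=(0.3319, 0.4314, 0.2318) x3=(0.6091, 1.7302, 1.4728)
step 20: x0=(1.2460, 1.4111, 1.2975) x1=(0.0593, 1.8688, -2.3597) x2=(0.2984, 0.4418, 0.2863) x3=(0.6600, 1.7974, 1.4940)
step 21: x0=(1.2368, 1.3885, 1.2805) x1=(0.0890, 1.8995, -2.3725) x2=(0.2659, 0.4540, 0.3417) x3=(0.7175, 1.8593, 1.5117)
step 22: x0=(1.2237, 1.3678, 1.2637) x1=(0.1189, 1.9300, -2.3846) x2=(0.2345, 0.4677, 0.3981) x3=(0.7806, 1.9148, 1.5258)
step 23: x0=(1.2071, 1.3491, 1.2470) x1=(0.1489, 1.9602, -2.3958) x2=(0.2044, 0.4833, 0.4554) x3=(0.8482, 1.9635, 1.5360)
step 24: x0=(1.1874, 1.3325, 1.2306) x1=(0.1790, 1.9901, -2.4063) x2=(0.1758, 0.5005, 0.5135) x3=(0.9190, 2.0052, 1.5424)
step 25: x0=(1.1652, 1.3180, 1.2144) x1=(0.2092, 2.0199, -2.4160) x2=(0.1488, 0.5196, 0.5726) x3=(0.9918, 2.0397, 1.5450)
step 26: x0=(1.1407, 1.3055, 1.1983) x1=(0.2396, 2.0494, -2.4249) x2=(0.1235, 0.5405, 0.6325) x3=(1.0657, 2.0672, 1.5439)
step 27: x0=(1.1144, 1.2948, 1.1824) x1=(0.2700, 2.0787, -2.4330) x2=(0.1003, 0.5634, 0.6933) x3=(1.1395, 2.0881, 1.5394)
step 28: x0=(1.0862, 1.2856, 1.1666) x1=(0.3005, 2.1077, -2.4404) x2=(0.0794, 0.5882, 0.7548) x3=(1.2126, 2.1026, 1.5317)
step 29: x0=(1.0564, 1.2777, 1.1507) x1=(0.3311, 2.1366, -2.4471) x2=(0.0608, 0.6150, 0.8171) x3=(1.2843, 2.1113, 1.5211)
step 30: x0=(1.0251, 1.2706, 1.1348) x1=(0.3618, 2.1652, -2.4530) x2=(0.0451, 0.6440, 0.8801) x3=(1.3541, 2.1146, 1.5078)

pair (0,3), distance 0.7230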